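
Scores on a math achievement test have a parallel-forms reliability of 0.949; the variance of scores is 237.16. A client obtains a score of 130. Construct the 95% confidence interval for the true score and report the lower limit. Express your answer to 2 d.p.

SD = √237.16 = 15.4000
SEM = 15.4000 × √(1 − 0.9490) = 15.4000 × √0.0510 ≈ 15.4000 × 0.2258 ≈ 3.4778
1.96 × SEM ≈ 6.8165
Lower limit = 130 − 6.8165 ≈ 123.1835

123.18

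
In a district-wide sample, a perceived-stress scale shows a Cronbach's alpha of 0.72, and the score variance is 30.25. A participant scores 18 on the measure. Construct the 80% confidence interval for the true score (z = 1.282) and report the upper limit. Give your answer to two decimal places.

SD = √30.25 ≃ 5.5000
SEM = 5.5000·√(1 − 0.7200) ≃ 2.9103
Margin = 1.282 · 2.9103 ≃ 3.7310
Upper limit = 18 + 3.7310 ≃ 21.7310

21.73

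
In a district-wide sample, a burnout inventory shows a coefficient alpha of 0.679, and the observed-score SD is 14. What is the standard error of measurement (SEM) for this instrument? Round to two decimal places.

SEM = 14.000 × √(1 − 0.679) = 14.000 × √0.321 ≈ 14.000 × 0.567 ≈ 7.932

7.93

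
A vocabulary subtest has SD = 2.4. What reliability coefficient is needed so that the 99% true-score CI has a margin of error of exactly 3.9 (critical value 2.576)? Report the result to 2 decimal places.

SEM needed = half-width / z = 3.9/2.576 ≈ 1.5140
Required reliability = 1 − (SEM/SD)² = 1 − 0.3979 ≈ 0.6021

0.60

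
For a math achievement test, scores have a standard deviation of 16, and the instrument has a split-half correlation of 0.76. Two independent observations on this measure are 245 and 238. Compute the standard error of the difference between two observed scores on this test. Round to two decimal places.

Full-length reliability (Spearman-Brown) = 2(0.76)/(1+0.76) ≃ 0.8636
SEM = 16.0000 * √(1 − 0.8636) = 16.0000 * √0.1364 ≃ 16.0000 * 0.3693 ≃ 5.9084
SE_diff = √2 * SEM ≃ 8.3557

8.36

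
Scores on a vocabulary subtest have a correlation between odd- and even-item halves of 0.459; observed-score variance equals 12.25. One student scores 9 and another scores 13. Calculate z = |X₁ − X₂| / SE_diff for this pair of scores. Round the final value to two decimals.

σ = 12.25^(1/2) = 3.5000
Spearman-Brown: r = 2(0.459) / (1 + 0.459) = 0.9180 / 1.4590 ≃ 0.6292
SEM = 3.5000 · √(1 − 0.6292) = 3.5000 · √0.3708 ≃ 3.5000 · 0.6089 ≃ 2.1313
SE_diff = √2 · SEM ≃ 3.0141
z = |9 − 13| / 3.0141 = 4 / 3.0141 ≃ 1.3271

1.33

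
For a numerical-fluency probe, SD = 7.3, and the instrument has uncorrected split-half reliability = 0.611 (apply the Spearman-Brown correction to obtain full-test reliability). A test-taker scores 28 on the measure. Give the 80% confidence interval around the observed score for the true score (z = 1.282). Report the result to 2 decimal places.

Spearman-Brown: r = 2(0.611) / (1 + 0.611) = 1.22200 / 1.61100 ≈ 0.75854
SEM = 7.30000 * √(1 − 0.75854) = 7.30000 * √0.24146 ≈ 7.30000 * 0.49139 ≈ 3.58715
1.282 * SEM ≈ 4.59873
80% CI: 28 ± 4.59873 = [23.40127, 32.59873]

[23.40, 32.60]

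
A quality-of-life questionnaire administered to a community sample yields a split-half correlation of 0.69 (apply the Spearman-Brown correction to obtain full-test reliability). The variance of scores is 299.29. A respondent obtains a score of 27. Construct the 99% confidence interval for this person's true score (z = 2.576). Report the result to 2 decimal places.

[7.91, 46.09]

SD = √299.29 = 17.3000
r_full = 2·0.69 / (1 + 0.69) ≈ 0.8166
The standard error of measurement is 17.3000·√(1 − 0.8166) ≈ 17.3000·0.4283 ≈ 7.4094.
Half-width = 2.576·7.4094 ≈ 19.0866
Interval: (7.9134, 46.0866)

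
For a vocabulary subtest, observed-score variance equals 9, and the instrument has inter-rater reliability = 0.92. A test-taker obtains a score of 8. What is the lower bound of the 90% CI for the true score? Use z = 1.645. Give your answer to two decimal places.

SD = √9 = 3.00000
SEM = 3.00000 · √(1 − 0.92000) = 3.00000 · √0.08000 ≈ 3.00000 · 0.28284 ≈ 0.84853
Half-width = 1.645·0.84853 ≈ 1.39583
Lower bound: 8 − 1.39583 = 6.60417

6.60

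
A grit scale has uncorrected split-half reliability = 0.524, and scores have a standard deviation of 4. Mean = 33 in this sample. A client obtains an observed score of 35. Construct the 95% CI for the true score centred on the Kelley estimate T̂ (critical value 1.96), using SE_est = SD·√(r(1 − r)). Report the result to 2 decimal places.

[30.74, 38.01]

Full-length reliability (Spearman-Brown) = 2(0.524)/(1+0.524) ≈ 0.688
T̂ = 0.688(35) + 0.312(33) ≈ 34.375
SE_est = SD × √(r(1 − r)) = 4.000 × √0.215 ≈ 4.000 × 0.463 ≈ 1.854
95% CI: 34.375 ± 3.633 ≈ (30.742, 38.009)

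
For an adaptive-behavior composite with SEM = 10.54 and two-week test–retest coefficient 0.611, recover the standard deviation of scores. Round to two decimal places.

SD = SEM / √(1 − r) = 10.54 / √0.3890 ≈ 10.54 / 0.6237 ≈ 16.8992

16.90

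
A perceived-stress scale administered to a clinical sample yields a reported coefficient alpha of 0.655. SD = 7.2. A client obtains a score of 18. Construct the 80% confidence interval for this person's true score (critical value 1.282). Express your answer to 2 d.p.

[12.58, 23.42]

SEM = 7.200 * √(1 − 0.655) = 7.200 * √0.345 ≈ 7.200 * 0.587 ≈ 4.229
Margin = 1.282 * 4.229 ≈ 5.422
80% CI: 18 ± 5.422 = [12.578, 23.422]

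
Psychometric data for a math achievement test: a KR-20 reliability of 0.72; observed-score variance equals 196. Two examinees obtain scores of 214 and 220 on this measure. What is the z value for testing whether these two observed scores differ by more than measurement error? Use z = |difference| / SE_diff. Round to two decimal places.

SD = √196 = 14.0000
SEM = 14.0000*√(1 − 0.7200) ≃ 7.4081
Standard error of the difference = 7.4081·√2 ≃ 10.4766
z = |214 − 220| / 10.4766 = 6 / 10.4766 ≃ 0.5727

0.57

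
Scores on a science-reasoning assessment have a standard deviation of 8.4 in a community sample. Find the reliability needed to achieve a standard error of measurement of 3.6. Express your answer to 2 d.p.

0.82

Required reliability = 1 − (SEM/SD)² = 1 − 0.1837 ≈ 0.8163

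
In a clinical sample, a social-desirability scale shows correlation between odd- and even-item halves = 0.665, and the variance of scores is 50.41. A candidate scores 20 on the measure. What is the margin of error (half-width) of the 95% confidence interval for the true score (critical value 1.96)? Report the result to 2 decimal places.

6.24

σ = 50.41^(1/2) = 7.100
Full-length reliability (Spearman-Brown) = 2(0.665)/(1+0.665) ≈ 0.799
SEM = 7.100 · √(1 − 0.799) = 7.100 · √0.201 ≈ 7.100 · 0.449 ≈ 3.185
1.96 · SEM ≈ 6.242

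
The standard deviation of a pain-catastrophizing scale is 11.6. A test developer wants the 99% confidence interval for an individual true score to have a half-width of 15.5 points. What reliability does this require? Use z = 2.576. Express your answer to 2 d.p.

0.73

Required SEM = 15.5 / 2.576 ≃ 6.01708
r = 1 − (6.01708/11.6)² ≃ 1 − 0.26906 ≃ 0.73094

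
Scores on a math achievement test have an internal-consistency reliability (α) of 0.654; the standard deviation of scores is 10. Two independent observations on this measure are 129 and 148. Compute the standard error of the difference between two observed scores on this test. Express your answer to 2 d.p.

8.32

SEM = 10.0000 * √(1 − 0.6540) = 10.0000 * √0.3460 ≃ 10.0000 * 0.5882 ≃ 5.8822
SE_diff = SEM * √2 ≃ 5.8822 * 1.4142 ≃ 8.3187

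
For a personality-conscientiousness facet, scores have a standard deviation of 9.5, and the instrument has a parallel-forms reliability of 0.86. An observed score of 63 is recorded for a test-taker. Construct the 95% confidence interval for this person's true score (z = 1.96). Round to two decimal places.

[56.03, 69.97]

The standard error of measurement is 9.5000·√(1 − 0.8600) ≈ 9.5000·0.3742 ≈ 3.5546.
Margin = 1.96 · 3.5546 ≈ 6.9670
Interval: (56.0330, 69.9670)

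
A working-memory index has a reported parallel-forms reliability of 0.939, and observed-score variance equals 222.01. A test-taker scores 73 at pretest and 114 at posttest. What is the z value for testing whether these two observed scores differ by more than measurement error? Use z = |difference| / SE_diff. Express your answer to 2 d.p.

7.88

SD = √222.01 ≃ 14.9000
SEM = 14.9000*√(1 − 0.9390) ≃ 3.6800
Standard error of the difference = 3.6800·√2 ≃ 5.2043
z = |73 − 114| / 5.2043 = 41 / 5.2043 ≃ 7.8780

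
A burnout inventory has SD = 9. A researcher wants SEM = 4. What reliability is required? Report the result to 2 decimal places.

0.80

r = 1 − (SEM / SD)² = 1 − (4.0000 / 9)² ≈ 1 − 0.1975 ≈ 0.8025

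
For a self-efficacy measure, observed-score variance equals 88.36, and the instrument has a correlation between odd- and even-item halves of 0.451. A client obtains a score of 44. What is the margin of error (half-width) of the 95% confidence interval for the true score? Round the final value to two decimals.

SD = √88.36 = 9.4000
Full-length reliability (Spearman-Brown) = 2(0.451)/(1+0.451) ≈ 0.6216
SEM = 9.4000×√(1 − 0.6216) ≈ 5.7820
1.96 × SEM ≈ 11.3328

11.33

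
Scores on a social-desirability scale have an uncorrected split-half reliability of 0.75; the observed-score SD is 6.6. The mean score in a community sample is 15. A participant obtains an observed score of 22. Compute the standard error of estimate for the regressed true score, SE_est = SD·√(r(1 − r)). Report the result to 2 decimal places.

Spearman-Brown: r = 2(0.75) / (1 + 0.75) = 1.5000 / 1.7500 ≃ 0.8571
SE_est = 6.6000·√(0.8571·0.1429) ≃ 2.3095

2.31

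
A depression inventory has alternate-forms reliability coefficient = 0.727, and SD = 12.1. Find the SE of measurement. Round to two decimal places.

SEM = 12.10000 × √(1 − 0.72700) = 12.10000 × √0.27300 ≈ 12.10000 × 0.52249 ≈ 6.32218

6.32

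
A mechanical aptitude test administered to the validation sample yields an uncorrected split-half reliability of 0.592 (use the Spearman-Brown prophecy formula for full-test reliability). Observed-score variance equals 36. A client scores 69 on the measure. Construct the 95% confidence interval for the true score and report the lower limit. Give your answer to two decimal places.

63.05

σ = 36^(1/2) = 6.000
Full-length reliability (Spearman-Brown) = 2(0.592)/(1+0.592) ≈ 0.744
SEM = 6.000 · √(1 − 0.744) = 6.000 · √0.256 ≈ 6.000 · 0.506 ≈ 3.037
1.96 · SEM ≈ 5.953
Lower limit = 69 − 5.953 ≈ 63.047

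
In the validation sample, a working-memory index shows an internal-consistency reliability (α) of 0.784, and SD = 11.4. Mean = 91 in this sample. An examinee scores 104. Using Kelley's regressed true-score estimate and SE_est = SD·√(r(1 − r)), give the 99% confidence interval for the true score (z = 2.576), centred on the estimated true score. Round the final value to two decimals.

[89.11, 113.28]

T̂ = 0.7840(104) + 0.2160(91) ≈ 101.1920
SE_est = 11.4000·√[r(1 − r)] ≈ 4.6913
CI = 101.1920 ± 2.576 · 4.6913 → [89.1073, 113.2767]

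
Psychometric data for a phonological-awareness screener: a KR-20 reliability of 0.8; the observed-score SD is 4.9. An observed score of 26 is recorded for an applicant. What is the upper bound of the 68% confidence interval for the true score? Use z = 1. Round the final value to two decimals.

28.19

SEM = 4.90000 · √(1 − 0.80000) = 4.90000 · √0.20000 ≈ 4.90000 · 0.44721 ≈ 2.19135
Half-width = 1·2.19135 ≈ 2.19135
Upper limit = 26 + 2.19135 ≈ 28.19135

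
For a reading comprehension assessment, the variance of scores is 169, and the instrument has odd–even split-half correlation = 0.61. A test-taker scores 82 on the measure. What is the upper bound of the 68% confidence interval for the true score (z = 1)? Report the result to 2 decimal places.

σ = 169^(1/2) = 13.0000
Full-length reliability (Spearman-Brown) = 2(0.61)/(1+0.61) ≃ 0.7578
SEM = 13.0000×√(1 − 0.7578) ≃ 6.3983
Margin = 1 × 6.3983 ≃ 6.3983
Upper limit = 82 + 6.3983 ≃ 88.3983

88.40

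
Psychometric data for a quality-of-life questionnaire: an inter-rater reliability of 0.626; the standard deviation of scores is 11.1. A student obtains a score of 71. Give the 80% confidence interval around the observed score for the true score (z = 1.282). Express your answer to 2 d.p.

[62.30, 79.70]

SEM = 11.1000 * √(1 − 0.6260) = 11.1000 * √0.3740 ≃ 11.1000 * 0.6116 ≃ 6.7883
1.282 * SEM ≃ 8.7026
80% CI: 71 ± 8.7026 = [62.2974, 79.7026]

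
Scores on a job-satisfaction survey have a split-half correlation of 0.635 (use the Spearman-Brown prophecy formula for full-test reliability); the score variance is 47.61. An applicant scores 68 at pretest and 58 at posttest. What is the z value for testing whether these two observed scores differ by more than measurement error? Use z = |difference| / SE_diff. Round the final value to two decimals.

SD = √47.61 = 6.90000
Spearman-Brown: r = 2(0.635) / (1 + 0.635) = 1.27000 / 1.63500 ≈ 0.77676
The standard error of measurement is 6.90000×√(1 − 0.77676) ≈ 6.90000×0.47248 ≈ 3.26014.
SE_diff = SEM × √2 ≈ 3.26014 × 1.41421 ≈ 4.61054
z = |68 − 58| / 4.61054 = 10 / 4.61054 ≈ 2.16894

2.17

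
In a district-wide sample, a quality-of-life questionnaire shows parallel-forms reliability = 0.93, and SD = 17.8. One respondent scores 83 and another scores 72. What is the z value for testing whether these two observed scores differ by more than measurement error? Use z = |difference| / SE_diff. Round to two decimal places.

The standard error of measurement is 17.8000·√(1 − 0.9300) ≈ 17.8000·0.2646 ≈ 4.7094.
SE_diff = SEM · √2 ≈ 4.7094 · 1.4142 ≈ 6.6602
z = 11 / 6.6602 ≈ 1.6516

1.65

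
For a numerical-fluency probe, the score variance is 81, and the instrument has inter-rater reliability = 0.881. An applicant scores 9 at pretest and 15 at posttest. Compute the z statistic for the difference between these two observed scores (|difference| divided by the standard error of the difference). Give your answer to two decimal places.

1.37

SD = √81 ≈ 9.0000
SEM = 9.0000 · √(1 − 0.8810) = 9.0000 · √0.1190 ≈ 9.0000 · 0.3450 ≈ 3.1047
SE_diff = √2 · SEM ≈ 4.3907
z = |9 − 15| / 4.3907 = 6 / 4.3907 ≈ 1.3665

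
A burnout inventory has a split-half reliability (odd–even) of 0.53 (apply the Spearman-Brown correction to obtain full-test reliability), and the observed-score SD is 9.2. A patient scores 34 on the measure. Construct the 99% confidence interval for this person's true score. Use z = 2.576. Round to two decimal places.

[20.86, 47.14]

r_full = 2·0.53 / (1 + 0.53) ≈ 0.6928
SEM = 9.2000·√(1 − 0.6928) ≈ 5.0991
Margin = 2.576 · 5.0991 ≈ 13.1352
Interval: (20.8648, 47.1352)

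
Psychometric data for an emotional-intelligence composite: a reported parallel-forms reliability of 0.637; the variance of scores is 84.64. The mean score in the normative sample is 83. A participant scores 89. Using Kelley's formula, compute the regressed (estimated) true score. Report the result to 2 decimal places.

86.82

T̂ = r·X + (1 − r)·M = 0.6370×89 + 0.3630×83 = 56.6930 + 30.1290 ≈ 86.8220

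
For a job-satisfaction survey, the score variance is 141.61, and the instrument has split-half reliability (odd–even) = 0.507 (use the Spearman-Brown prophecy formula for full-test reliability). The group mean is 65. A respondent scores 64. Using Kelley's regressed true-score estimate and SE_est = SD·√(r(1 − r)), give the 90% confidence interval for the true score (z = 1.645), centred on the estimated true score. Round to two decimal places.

[55.14, 73.51]

SD = √141.61 = 11.9000
Full-length reliability (Spearman-Brown) = 2(0.507)/(1+0.507) ≈ 0.6729
Estimated true score = 0.6729*64 + (1 − 0.6729)*65 ≈ 64.3271
SE_est = 11.9000*√(0.6729*0.3271) ≈ 5.5831
CI = 64.3271 ± 1.645 * 5.5831 → [55.1429, 73.5114]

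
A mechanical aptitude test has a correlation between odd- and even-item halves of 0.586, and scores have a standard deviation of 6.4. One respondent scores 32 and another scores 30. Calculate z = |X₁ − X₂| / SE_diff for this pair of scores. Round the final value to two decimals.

Full-length reliability (Spearman-Brown) = 2(0.586)/(1+0.586) ≈ 0.739
SEM = 6.400×√(1 − 0.739) ≈ 3.270
SE_diff = √2 × SEM ≈ 4.624
z = |32 − 30| / 4.624 = 2 / 4.624 ≈ 0.433

0.43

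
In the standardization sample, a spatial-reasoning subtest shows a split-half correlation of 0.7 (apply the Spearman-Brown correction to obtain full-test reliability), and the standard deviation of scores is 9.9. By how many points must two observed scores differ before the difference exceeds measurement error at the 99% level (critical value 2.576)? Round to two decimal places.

15.15

r_full = 2·0.7 / (1 + 0.7) ≈ 0.8235
SEM = 9.9000×√(1 − 0.8235) ≈ 4.1588
Standard error of the difference = 4.1588·√2 ≈ 5.8815
Minimum reliable difference = 2.576 × SE_diff ≈ 2.576 × 5.8815 ≈ 15.1507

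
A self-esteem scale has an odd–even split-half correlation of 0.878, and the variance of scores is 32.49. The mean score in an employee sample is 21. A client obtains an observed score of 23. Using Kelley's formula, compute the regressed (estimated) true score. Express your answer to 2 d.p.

22.87

r_full = 2·0.878 / (1 + 0.878) ≈ 0.935
T̂ = r·X + (1 − r)·M = 0.935*23 + 0.065*21 ≈ 21.506 + 1.364 ≈ 22.870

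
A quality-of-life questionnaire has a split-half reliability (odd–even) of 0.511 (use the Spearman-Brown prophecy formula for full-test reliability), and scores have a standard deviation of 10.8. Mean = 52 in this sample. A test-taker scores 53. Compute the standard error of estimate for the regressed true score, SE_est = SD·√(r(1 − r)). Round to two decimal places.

5.05

Spearman-Brown: r = 2(0.511) / (1 + 0.511) = 1.02200 / 1.51100 ≈ 0.67637
SE_est = 10.80000·√[r(1 − r)] ≈ 5.05288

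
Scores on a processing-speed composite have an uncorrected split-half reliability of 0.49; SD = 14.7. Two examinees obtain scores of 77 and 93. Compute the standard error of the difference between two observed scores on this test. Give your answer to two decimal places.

r_full = 2·0.49 / (1 + 0.49) ≈ 0.658
SEM = 14.700 × √(1 − 0.658) = 14.700 × √0.342 ≈ 14.700 × 0.585 ≈ 8.600
Standard error of the difference = 8.600·√2 ≈ 12.163

12.16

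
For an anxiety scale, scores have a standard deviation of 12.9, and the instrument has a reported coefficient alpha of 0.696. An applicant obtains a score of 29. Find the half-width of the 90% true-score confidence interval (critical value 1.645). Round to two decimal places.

SEM = 12.900·√(1 − 0.696) ≈ 7.113
1.645 · SEM ≈ 11.700

11.70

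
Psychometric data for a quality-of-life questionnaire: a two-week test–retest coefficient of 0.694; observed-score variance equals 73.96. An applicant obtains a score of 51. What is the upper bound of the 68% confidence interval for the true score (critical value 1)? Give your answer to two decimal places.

55.76

SD = √73.96 = 8.6000
SEM = 8.6000 · √(1 − 0.6940) = 8.6000 · √0.3060 ≃ 8.6000 · 0.5532 ≃ 4.7573
Half-width = 1·4.7573 ≃ 4.7573
Upper limit = 51 + 4.7573 ≃ 55.7573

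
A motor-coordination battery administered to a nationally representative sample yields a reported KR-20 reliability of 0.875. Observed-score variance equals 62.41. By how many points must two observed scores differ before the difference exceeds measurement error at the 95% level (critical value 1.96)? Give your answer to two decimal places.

SD = √62.41 ≈ 7.9000
SEM = 7.9000 × √(1 − 0.8750) = 7.9000 × √0.1250 ≈ 7.9000 × 0.3536 ≈ 2.7931
Standard error of the difference = 2.7931·√2 ≈ 3.9500
Minimum reliable difference = 1.96 × SE_diff ≈ 1.96 × 3.9500 ≈ 7.7420

7.74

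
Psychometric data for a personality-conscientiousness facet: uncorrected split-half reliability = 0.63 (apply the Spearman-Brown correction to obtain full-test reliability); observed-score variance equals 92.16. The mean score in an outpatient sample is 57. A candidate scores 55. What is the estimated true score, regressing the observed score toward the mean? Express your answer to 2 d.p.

55.45

Full-length reliability (Spearman-Brown) = 2(0.63)/(1+0.63) ≈ 0.77301
Estimated true score = 0.77301*55 + (1 − 0.77301)*57 ≈ 55.45399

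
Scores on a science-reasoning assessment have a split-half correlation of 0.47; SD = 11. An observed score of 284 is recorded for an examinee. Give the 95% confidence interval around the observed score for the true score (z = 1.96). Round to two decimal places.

Full-length reliability (Spearman-Brown) = 2(0.47)/(1+0.47) ≈ 0.6395
SEM = 11.0000×√(1 − 0.6395) ≈ 6.6050
Margin = 1.96 × 6.6050 ≈ 12.9458
CI = 284 ± 12.9458 → [271.0542, 296.9458]

[271.05, 296.95]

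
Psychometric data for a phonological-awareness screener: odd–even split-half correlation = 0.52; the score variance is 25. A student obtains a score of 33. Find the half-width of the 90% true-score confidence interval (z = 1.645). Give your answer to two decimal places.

SD = √25 = 5.000
Full-length reliability (Spearman-Brown) = 2(0.52)/(1+0.52) ≈ 0.684
SEM = 5.000 * √(1 − 0.684) = 5.000 * √0.316 ≈ 5.000 * 0.562 ≈ 2.810
Half-width = 1.645*2.810 ≈ 4.622

4.62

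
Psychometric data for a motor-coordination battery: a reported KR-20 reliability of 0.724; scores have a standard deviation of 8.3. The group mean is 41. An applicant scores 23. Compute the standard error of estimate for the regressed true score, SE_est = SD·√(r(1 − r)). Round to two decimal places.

SE_est = 8.3000·√[r(1 − r)] ≈ 3.7102

3.71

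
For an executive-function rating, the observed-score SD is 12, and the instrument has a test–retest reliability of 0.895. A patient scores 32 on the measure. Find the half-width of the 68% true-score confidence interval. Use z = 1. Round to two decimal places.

3.89

SEM = 12.0000 · √(1 − 0.8950) = 12.0000 · √0.1050 ≈ 12.0000 · 0.3240 ≈ 3.8884
Margin = 1 · 3.8884 ≈ 3.8884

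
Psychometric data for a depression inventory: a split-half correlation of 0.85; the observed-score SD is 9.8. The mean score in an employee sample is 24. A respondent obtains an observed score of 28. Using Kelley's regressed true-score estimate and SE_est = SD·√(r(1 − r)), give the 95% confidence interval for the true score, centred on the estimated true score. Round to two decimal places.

[22.43, 32.92]

r_full = 2·0.85 / (1 + 0.85) ≈ 0.919
T̂ = r·X + (1 − r)·M = 0.919*28 + 0.081*24 ≈ 25.730 + 1.946 ≈ 27.676
SE_est = SD * √(r(1 − r)) = 9.800 * √0.075 ≈ 9.800 * 0.273 ≈ 2.675
CI = 27.676 ± 1.96 * 2.675 → [22.433, 32.919]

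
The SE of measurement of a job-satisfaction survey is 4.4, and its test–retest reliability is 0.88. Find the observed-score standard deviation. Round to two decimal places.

σ = SEM·(1 − r)^(−1/2) ≈ 4.4*2.8868 ≈ 12.7017

12.70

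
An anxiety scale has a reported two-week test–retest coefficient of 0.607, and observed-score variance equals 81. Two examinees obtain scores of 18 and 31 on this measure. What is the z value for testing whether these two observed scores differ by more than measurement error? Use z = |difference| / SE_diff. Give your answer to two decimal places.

σ = 81^(1/2) = 9.0000
SEM = 9.0000 × √(1 − 0.6070) = 9.0000 × √0.3930 ≈ 9.0000 × 0.6269 ≈ 5.6421
SE_diff = SEM × √2 ≈ 5.6421 × 1.4142 ≈ 7.9791
z = |18 − 31| / 7.9791 = 13 / 7.9791 ≈ 1.6293

1.63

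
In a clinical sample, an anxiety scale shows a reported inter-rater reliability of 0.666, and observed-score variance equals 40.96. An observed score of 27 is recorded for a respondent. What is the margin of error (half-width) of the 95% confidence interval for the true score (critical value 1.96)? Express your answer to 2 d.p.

7.25

SD = √40.96 ≃ 6.4000
SEM = 6.4000×√(1 − 0.6660) ≃ 3.6987
Margin = 1.96 × 3.6987 ≃ 7.2495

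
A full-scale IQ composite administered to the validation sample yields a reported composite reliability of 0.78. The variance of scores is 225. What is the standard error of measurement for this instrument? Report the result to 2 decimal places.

7.04

σ = 225^(1/2) = 15.000
SEM = 15.000 × √(1 − 0.780) = 15.000 × √0.220 ≈ 15.000 × 0.469 ≈ 7.036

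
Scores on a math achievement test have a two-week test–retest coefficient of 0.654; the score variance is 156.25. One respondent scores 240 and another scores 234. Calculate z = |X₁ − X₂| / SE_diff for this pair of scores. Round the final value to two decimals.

σ = 156.25^(1/2) = 12.500
SEM = 12.500 * √(1 − 0.654) = 12.500 * √0.346 ≈ 12.500 * 0.588 ≈ 7.353
SE_diff = SEM * √2 ≈ 7.353 * 1.414 ≈ 10.398
z = |240 − 234| / 10.398 = 6 / 10.398 ≈ 0.577

0.58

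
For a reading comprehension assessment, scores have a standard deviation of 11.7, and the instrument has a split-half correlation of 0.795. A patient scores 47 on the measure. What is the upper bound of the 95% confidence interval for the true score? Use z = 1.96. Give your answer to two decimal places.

Spearman-Brown: r = 2(0.795) / (1 + 0.795) = 1.590 / 1.795 ≈ 0.886
SEM = 11.700·√(1 − 0.886) ≈ 3.954
1.96 · SEM ≈ 7.750
Upper bound: 47 + 7.750 = 54.750

54.75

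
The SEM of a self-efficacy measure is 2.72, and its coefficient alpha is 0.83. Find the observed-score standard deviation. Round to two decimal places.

SD = 2.72 / √(1 − 0.83) ≃ 6.597

6.60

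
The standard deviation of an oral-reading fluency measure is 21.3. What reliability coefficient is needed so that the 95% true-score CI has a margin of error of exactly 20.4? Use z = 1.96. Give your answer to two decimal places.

SEM needed = half-width / z = 20.4/1.96 ≈ 10.4082
r = 1 − (SEM / SD)² = 1 − (10.4082 / 21.3)² ≈ 1 − 0.2388 ≈ 0.7612

0.76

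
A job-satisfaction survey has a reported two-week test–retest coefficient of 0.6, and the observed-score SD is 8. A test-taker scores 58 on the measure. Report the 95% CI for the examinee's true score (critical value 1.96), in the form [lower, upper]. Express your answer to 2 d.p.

[48.08, 67.92]

The standard error of measurement is 8.0000*√(1 − 0.6000) ≈ 8.0000*0.6325 ≈ 5.0596.
Half-width = 1.96*5.0596 ≈ 9.9169
95% CI: 58 ± 9.9169 = [48.0831, 67.9169]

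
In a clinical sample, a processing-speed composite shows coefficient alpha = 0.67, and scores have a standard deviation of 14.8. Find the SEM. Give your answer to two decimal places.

8.50

SEM = 14.800×√(1 − 0.670) ≈ 8.502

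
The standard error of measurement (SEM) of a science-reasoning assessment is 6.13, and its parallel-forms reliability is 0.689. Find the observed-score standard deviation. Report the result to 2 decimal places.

SD = SEM / √(1 − r) = 6.13 / √0.31100 ≃ 6.13 / 0.55767 ≃ 10.99209

10.99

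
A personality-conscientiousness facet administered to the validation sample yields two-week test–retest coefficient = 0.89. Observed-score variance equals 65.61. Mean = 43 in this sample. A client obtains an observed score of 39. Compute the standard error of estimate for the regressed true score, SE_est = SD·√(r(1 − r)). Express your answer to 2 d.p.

2.53

σ = 65.61^(1/2) = 8.100
SE_est = 8.100·√[r(1 − r)] ≃ 2.534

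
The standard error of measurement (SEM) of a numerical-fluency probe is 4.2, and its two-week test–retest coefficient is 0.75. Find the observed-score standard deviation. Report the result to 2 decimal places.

σ = SEM·(1 − r)^(−1/2) ≈ 4.2×2.000 ≈ 8.400

8.40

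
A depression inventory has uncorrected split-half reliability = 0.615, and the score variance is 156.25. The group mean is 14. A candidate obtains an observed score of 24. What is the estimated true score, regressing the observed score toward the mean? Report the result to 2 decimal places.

21.62

Full-length reliability (Spearman-Brown) = 2(0.615)/(1+0.615) ≈ 0.762
Estimated true score = 0.762·24 + (1 − 0.762)·14 ≈ 21.616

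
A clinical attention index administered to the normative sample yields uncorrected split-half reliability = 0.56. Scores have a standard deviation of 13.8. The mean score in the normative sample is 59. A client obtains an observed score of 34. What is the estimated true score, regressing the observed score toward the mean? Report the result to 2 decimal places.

Spearman-Brown: r = 2(0.56) / (1 + 0.56) = 1.120 / 1.560 ≈ 0.718
T̂ = r·X + (1 − r)·M = 0.718·34 + 0.282·59 ≈ 24.410 + 16.641 ≈ 41.051

41.05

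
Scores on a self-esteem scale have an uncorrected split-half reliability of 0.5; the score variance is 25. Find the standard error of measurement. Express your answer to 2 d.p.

SD = √25 = 5.00000
r_full = 2·0.5 / (1 + 0.5) ≈ 0.66667
SEM = 5.00000 × √(1 − 0.66667) = 5.00000 × √0.33333 ≈ 5.00000 × 0.57735 ≈ 2.88675

2.89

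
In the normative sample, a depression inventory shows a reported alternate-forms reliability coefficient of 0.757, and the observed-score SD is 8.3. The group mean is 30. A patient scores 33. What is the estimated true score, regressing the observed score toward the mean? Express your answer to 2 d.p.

Estimated true score = 0.7570×33 + (1 − 0.7570)×30 ≈ 32.2710

32.27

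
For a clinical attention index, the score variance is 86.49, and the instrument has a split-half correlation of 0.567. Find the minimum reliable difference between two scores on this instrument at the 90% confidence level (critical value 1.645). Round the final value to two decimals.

SD = √86.49 = 9.300
Spearman-Brown: r = 2(0.567) / (1 + 0.567) = 1.134 / 1.567 ≈ 0.724
SEM = 9.300*√(1 − 0.724) ≈ 4.889
Standard error of the difference = 4.889·√2 ≈ 6.914
Smallest detectable difference = 1.645*6.914 ≈ 11.373

11.37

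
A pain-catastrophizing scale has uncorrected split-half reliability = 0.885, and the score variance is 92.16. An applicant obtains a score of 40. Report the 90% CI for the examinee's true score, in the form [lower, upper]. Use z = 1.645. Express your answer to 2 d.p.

[36.10, 43.90]

σ = 92.16^(1/2) = 9.6000
r_full = 2·0.885 / (1 + 0.885) ≈ 0.9390
SEM = 9.6000*√(1 − 0.9390) ≈ 2.3712
1.645 * SEM ≈ 3.9006
90% CI: 40 ± 3.9006 = [36.0994, 43.9006]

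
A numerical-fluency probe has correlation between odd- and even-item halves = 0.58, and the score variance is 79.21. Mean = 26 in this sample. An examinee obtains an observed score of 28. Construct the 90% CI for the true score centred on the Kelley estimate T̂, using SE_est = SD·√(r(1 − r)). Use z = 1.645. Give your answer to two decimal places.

[21.00, 33.94]

SD = √79.21 ≃ 8.90000
r_full = 2·0.58 / (1 + 0.58) ≃ 0.73418
T̂ = 0.73418(28) + 0.26582(26) ≃ 27.46835
SE_est = 8.90000·√[r(1 − r)] ≃ 3.93176
CI = 27.46835 ± 1.645 * 3.93176 → [21.00062, 33.93609]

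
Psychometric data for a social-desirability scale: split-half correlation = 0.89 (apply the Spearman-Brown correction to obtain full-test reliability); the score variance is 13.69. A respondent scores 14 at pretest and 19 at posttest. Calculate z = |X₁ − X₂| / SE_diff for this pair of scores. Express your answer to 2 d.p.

3.96

SD = √13.69 ≃ 3.7000
Full-length reliability (Spearman-Brown) = 2(0.89)/(1+0.89) ≃ 0.9418
SEM = 3.7000 × √(1 − 0.9418) = 3.7000 × √0.0582 ≃ 3.7000 × 0.2412 ≃ 0.8926
SE_diff = √2 × SEM ≃ 1.2624
z = 5 / 1.2624 ≃ 3.9608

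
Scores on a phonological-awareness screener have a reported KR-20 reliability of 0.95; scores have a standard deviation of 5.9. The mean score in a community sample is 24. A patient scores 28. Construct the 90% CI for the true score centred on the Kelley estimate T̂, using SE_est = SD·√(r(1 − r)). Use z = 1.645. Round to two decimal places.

[25.68, 29.92]

T̂ = 0.9500(28) + 0.0500(24) ≈ 27.8000
SE_est = SD * √(r(1 − r)) = 5.9000 * √0.0475 ≈ 5.9000 * 0.2179 ≈ 1.2859
CI = 27.8000 ± 1.645 * 1.2859 → [25.6847, 29.9153]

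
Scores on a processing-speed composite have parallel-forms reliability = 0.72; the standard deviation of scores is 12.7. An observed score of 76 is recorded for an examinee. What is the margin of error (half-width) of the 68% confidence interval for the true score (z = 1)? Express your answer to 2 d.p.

6.72

SEM = 12.700 · √(1 − 0.720) = 12.700 · √0.280 ≈ 12.700 · 0.529 ≈ 6.720
1 · SEM ≈ 6.720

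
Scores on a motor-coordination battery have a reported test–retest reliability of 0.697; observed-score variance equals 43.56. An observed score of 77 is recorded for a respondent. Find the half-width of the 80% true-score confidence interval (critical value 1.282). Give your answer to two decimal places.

SD = √43.56 = 6.60000
SEM = 6.60000*√(1 − 0.69700) ≃ 3.63300
1.282 * SEM ≃ 4.65750

4.66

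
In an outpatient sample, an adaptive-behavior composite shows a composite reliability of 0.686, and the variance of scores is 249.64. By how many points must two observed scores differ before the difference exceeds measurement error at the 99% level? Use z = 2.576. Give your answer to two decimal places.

SD = √249.64 ≈ 15.800
SEM = 15.800·√(1 − 0.686) ≈ 8.854
SE_diff = √2 · SEM ≈ 12.521
Minimum reliable difference = 2.576 · SE_diff ≈ 2.576 · 12.521 ≈ 32.254

32.25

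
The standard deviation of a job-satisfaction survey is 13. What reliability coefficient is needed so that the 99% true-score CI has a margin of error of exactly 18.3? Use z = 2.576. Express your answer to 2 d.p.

0.70

SEM needed = half-width / z = 18.3/2.576 ≃ 7.10404
r = 1 − (7.10404/13)² ≃ 1 − 0.29862 ≃ 0.70138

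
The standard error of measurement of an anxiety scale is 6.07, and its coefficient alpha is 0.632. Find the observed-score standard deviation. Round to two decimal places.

SD = SEM / √(1 − r) = 6.07 / √0.368 ≈ 6.07 / 0.607 ≈ 10.006

10.01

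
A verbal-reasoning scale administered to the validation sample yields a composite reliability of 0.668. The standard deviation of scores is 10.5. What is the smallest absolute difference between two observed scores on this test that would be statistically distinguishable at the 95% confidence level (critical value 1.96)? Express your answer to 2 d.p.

16.77

SEM = 10.5000 × √(1 − 0.6680) = 10.5000 × √0.3320 ≈ 10.5000 × 0.5762 ≈ 6.0500
SE_diff = SEM × √2 ≈ 6.0500 × 1.4142 ≈ 8.5561
Minimum reliable difference = 1.96 × SE_diff ≈ 1.96 × 8.5561 ≈ 16.7699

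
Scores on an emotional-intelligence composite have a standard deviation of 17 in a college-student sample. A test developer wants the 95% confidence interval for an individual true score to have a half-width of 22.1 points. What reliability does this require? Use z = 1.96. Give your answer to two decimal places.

0.56

SEM needed = half-width / z = 22.1/1.96 ≈ 11.2755
Required reliability = 1 − (SEM/SD)² = 1 − 0.4399 ≈ 0.5601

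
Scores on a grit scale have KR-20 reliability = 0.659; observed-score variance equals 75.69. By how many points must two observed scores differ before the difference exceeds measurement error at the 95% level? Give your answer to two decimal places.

14.08

SD = √75.69 = 8.70000
SEM = 8.70000 · √(1 − 0.65900) = 8.70000 · √0.34100 ≈ 8.70000 · 0.58395 ≈ 5.08038
Standard error of the difference = 5.08038·√2 ≈ 7.18475
Minimum reliable difference = 1.96 · SE_diff ≈ 1.96 · 7.18475 ≈ 14.08210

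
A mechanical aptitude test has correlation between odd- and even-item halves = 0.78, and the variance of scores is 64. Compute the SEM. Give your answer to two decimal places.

2.81

SD = √64 = 8.0000
Spearman-Brown: r = 2(0.78) / (1 + 0.78) = 1.5600 / 1.7800 ≈ 0.8764
The standard error of measurement is 8.0000*√(1 − 0.8764) ≈ 8.0000*0.3516 ≈ 2.8125.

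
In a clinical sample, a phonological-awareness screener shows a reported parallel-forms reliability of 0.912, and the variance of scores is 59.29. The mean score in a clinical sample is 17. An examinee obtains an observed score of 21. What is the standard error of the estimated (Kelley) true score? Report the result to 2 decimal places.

SD = √59.29 ≈ 7.7000
SE_est = 7.7000·√[r(1 − r)] ≈ 2.1814

2.18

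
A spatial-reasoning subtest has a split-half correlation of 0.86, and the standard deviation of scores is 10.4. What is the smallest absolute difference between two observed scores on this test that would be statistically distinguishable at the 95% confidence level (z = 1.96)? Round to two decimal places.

7.91

Full-length reliability (Spearman-Brown) = 2(0.86)/(1+0.86) ≈ 0.92473
SEM = 10.40000 · √(1 − 0.92473) = 10.40000 · √0.07527 ≈ 10.40000 · 0.27435 ≈ 2.85326
SE_diff = √2 · SEM ≈ 4.03511
Minimum reliable difference = 1.96 · SE_diff ≈ 1.96 · 4.03511 ≈ 7.90882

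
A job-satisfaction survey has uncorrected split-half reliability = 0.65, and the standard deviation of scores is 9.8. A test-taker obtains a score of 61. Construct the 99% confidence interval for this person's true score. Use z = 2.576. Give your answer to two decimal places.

Spearman-Brown: r = 2(0.65) / (1 + 0.65) = 1.3000 / 1.6500 ≃ 0.7879
SEM = 9.8000 * √(1 − 0.7879) = 9.8000 * √0.2121 ≃ 9.8000 * 0.4606 ≃ 4.5135
2.576 * SEM ≃ 11.6269
CI = 61 ± 11.6269 → [49.3731, 72.6269]

[49.37, 72.63]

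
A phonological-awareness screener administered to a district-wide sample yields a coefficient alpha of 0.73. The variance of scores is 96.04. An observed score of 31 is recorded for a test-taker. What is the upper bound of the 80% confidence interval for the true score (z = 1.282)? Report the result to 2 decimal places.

37.53

SD = √96.04 ≈ 9.8000
SEM = 9.8000 * √(1 − 0.7300) = 9.8000 * √0.2700 ≈ 9.8000 * 0.5196 ≈ 5.0922
Margin = 1.282 * 5.0922 ≈ 6.5282
Upper bound: 31 + 6.5282 = 37.5282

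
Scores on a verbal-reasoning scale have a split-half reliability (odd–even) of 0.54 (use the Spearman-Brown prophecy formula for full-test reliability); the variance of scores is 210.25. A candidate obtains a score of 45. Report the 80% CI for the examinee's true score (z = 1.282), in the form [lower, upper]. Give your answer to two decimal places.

σ = 210.25^(1/2) = 14.50000
Full-length reliability (Spearman-Brown) = 2(0.54)/(1+0.54) ≈ 0.70130
SEM = 14.50000 · √(1 − 0.70130) = 14.50000 · √0.29870 ≈ 14.50000 · 0.54654 ≈ 7.92477
Half-width = 1.282·7.92477 ≈ 10.15955
80% CI: 45 ± 10.15955 = [34.84045, 55.15955]

[34.84, 55.16]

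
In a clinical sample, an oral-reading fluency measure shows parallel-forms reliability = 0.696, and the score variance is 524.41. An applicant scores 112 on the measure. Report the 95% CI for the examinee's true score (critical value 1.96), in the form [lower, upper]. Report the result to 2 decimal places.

SD = √524.41 = 22.900
SEM = 22.900*√(1 − 0.696) ≃ 12.626
Margin = 1.96 * 12.626 ≃ 24.747
Interval: (87.253, 136.747)

[87.25, 136.75]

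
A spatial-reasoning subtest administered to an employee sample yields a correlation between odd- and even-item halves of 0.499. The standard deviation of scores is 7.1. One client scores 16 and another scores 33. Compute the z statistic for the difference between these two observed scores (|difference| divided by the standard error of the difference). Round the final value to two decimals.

2.93

r_full = 2·0.499 / (1 + 0.499) ≈ 0.666
SEM = 7.100 * √(1 − 0.666) = 7.100 * √0.334 ≈ 7.100 * 0.578 ≈ 4.105
SE_diff = √2 * SEM ≈ 5.805
z = 17 / 5.805 ≈ 2.929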